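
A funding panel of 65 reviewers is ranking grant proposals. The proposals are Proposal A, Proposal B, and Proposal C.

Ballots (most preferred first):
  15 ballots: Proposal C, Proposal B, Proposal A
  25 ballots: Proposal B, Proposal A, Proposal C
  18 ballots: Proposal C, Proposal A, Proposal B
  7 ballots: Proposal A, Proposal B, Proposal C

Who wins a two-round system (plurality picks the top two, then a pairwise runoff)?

Proposal C

Round 1 first-place votes: Proposal A 7, Proposal B 25, Proposal C 33. Proposal C and Proposal B advance.
Runoff: Proposal C is ranked above Proposal B on 33 ballots, Proposal B above Proposal C on 32.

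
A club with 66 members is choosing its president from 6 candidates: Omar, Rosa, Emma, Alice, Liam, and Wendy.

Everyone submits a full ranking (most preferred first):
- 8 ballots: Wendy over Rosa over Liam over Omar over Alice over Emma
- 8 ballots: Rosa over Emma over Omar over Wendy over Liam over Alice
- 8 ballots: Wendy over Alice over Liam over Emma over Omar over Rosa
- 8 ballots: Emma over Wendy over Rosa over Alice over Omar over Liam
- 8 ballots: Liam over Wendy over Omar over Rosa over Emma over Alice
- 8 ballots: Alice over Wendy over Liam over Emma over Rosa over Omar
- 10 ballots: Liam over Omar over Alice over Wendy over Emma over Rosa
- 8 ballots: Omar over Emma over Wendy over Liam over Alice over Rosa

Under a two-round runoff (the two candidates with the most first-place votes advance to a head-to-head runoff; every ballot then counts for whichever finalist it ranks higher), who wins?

Wendy

Round 1 first-place votes: Omar 8, Rosa 8, Emma 8, Alice 8, Liam 18, Wendy 16. Liam and Wendy advance.
Runoff: Liam is ranked above Wendy on 18 ballots, Wendy above Liam on 48.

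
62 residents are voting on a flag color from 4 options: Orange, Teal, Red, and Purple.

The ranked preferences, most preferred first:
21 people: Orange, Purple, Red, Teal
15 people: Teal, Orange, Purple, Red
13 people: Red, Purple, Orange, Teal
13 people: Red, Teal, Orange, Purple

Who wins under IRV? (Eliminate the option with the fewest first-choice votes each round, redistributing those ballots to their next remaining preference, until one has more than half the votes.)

Orange

Round 1: Orange 21, Teal 15, Red 26, Purple 0. Purple eliminated.
Round 2: Orange 21, Teal 15, Red 26. Teal eliminated.
Round 3: Orange 36, Red 26. Orange has a majority (≥32).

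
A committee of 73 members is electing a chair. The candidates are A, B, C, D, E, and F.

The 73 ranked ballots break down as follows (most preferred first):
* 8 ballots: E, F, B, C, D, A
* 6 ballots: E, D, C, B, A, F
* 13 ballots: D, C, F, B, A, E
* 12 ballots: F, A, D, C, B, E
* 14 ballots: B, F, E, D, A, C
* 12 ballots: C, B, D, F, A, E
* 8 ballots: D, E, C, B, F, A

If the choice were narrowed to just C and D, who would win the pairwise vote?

D

C is ranked above D on 20 ballots; D above C on 53.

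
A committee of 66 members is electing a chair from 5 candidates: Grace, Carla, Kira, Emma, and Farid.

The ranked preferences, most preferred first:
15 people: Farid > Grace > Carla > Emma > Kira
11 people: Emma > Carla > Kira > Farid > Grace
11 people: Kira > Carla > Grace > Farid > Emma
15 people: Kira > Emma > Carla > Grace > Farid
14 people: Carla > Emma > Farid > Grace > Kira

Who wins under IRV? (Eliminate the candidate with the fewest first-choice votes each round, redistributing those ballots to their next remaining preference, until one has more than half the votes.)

Carla

Round 1: Grace 0, Carla 14, Kira 26, Emma 11, Farid 15. Grace eliminated.
Round 2: Carla 14, Kira 26, Emma 11, Farid 15. Emma eliminated.
Round 3: Carla 25, Kira 26, Farid 15. Farid eliminated.
Round 4: Carla 40, Kira 26. Carla has a majority (≥34).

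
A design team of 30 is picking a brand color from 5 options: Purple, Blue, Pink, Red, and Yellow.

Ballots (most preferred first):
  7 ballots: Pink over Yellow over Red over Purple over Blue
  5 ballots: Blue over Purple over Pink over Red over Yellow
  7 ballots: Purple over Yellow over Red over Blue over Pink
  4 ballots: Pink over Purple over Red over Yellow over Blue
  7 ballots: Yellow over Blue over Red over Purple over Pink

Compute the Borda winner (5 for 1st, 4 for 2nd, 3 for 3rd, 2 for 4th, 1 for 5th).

Purple: 7×2 + 5×4 + 7×5 + 4×4 + 7×2 = 99
Blue: 7×1 + 5×5 + 7×2 + 4×1 + 7×4 = 78
Pink: 7×5 + 5×3 + 7×1 + 4×5 + 7×1 = 84
Red: 7×3 + 5×2 + 7×3 + 4×3 + 7×3 = 85
Yellow: 7×4 + 5×1 + 7×4 + 4×2 + 7×5 = 104

Yellow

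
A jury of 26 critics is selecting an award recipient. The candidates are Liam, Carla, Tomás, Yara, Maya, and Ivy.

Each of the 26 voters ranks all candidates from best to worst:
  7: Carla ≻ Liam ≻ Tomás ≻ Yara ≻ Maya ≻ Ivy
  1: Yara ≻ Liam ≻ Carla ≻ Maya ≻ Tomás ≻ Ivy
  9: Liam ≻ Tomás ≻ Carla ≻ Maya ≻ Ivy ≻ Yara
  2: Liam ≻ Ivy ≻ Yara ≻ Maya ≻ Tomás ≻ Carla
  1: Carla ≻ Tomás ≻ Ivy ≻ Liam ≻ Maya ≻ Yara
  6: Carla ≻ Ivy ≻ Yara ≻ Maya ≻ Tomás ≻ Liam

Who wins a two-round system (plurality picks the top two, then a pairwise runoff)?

Carla

Round 1 first-place votes: Liam 11, Carla 14, Tomás 0, Yara 1, Maya 0, Ivy 0. Carla and Liam advance.
Runoff: Carla is ranked above Liam on 14 ballots, Liam above Carla on 12.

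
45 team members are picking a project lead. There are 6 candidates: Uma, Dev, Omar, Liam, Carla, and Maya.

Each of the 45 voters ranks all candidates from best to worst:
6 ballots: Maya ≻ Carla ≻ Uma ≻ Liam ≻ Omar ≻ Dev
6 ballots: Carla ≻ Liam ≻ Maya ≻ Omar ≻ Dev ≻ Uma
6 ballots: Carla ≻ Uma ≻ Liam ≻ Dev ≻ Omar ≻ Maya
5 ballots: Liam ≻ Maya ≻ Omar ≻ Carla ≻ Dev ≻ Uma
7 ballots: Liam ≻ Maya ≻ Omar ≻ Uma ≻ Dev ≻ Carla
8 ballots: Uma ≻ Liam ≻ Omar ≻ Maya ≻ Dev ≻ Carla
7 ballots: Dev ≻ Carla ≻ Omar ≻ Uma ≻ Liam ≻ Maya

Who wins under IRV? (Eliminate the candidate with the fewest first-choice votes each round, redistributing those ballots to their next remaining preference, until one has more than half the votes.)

Round 1: Uma 8, Dev 7, Omar 0, Liam 12, Carla 12, Maya 6. Omar eliminated.
Round 2: Uma 8, Dev 7, Liam 12, Carla 12, Maya 6. Maya eliminated.
Round 3: Uma 8, Dev 7, Liam 12, Carla 18. Dev eliminated.
Round 4: Uma 8, Liam 12, Carla 25. Carla has a majority (≥23).

Carla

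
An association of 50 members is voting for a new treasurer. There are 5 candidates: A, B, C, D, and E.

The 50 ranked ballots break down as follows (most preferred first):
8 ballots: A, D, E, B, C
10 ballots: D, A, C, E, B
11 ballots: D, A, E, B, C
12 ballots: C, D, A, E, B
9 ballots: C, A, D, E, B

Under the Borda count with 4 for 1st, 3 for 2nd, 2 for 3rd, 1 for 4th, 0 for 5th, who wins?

D

A: 8×4 + 10×3 + 11×3 + 12×2 + 9×3 = 146
B: 8×1 + 10×0 + 11×1 + 12×0 + 9×0 = 19
C: 8×0 + 10×2 + 11×0 + 12×4 + 9×4 = 104
D: 8×3 + 10×4 + 11×4 + 12×3 + 9×2 = 162
E: 8×2 + 10×1 + 11×2 + 12×1 + 9×1 = 69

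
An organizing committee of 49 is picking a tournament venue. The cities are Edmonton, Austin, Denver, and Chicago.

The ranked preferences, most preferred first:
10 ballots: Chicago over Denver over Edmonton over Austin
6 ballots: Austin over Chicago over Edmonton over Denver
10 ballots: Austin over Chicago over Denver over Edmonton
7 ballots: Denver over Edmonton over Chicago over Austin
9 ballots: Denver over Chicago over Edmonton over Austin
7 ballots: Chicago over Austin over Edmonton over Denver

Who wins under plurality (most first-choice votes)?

Chicago

First-place votes: Edmonton 0, Austin 16, Denver 16, Chicago 17.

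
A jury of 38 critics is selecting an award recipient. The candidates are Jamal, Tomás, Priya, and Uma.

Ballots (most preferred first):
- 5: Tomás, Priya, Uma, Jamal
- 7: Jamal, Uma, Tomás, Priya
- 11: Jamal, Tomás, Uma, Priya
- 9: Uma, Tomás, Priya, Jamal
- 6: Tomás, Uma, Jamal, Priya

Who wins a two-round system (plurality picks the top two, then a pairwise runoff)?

Tomás

Round 1 first-place votes: Jamal 18, Tomás 11, Priya 0, Uma 9. Jamal and Tomás advance.
Runoff: Jamal is ranked above Tomás on 18 ballots, Tomás above Jamal on 20.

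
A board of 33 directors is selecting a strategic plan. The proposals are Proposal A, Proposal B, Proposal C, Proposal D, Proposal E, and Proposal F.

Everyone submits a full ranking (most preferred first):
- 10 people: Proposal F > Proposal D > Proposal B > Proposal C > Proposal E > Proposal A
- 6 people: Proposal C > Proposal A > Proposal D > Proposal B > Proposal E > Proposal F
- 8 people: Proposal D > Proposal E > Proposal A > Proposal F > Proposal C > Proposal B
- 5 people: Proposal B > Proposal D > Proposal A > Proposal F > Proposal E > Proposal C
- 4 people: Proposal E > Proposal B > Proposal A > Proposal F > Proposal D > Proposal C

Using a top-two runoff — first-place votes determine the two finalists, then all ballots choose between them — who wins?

Round 1 first-place votes: Proposal A 0, Proposal B 5, Proposal C 6, Proposal D 8, Proposal E 4, Proposal F 10. Proposal F and Proposal D advance.
Runoff: Proposal F is ranked above Proposal D on 14 ballots, Proposal D above Proposal F on 19.

Proposal D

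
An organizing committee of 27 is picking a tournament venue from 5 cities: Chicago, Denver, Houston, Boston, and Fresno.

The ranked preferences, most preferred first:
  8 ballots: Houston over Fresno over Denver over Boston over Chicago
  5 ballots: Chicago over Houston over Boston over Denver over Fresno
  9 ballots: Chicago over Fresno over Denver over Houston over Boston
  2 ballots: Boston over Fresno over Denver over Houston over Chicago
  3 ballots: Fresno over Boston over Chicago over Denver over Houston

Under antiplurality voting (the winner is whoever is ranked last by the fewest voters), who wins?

Denver

Last-place votes: Chicago 10, Denver 0, Houston 3, Boston 9, Fresno 5.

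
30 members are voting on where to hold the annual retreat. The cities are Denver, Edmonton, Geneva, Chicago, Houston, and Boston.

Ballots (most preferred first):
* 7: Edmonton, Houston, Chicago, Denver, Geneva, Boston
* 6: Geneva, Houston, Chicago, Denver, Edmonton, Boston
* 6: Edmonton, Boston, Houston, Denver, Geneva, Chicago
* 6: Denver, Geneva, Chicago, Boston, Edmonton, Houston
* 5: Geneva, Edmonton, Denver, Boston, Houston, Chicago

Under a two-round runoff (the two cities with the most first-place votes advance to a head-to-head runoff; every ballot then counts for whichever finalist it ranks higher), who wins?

Round 1 first-place votes: Denver 6, Edmonton 13, Geneva 11, Chicago 0, Houston 0, Boston 0. Edmonton and Geneva advance.
Runoff: Edmonton is ranked above Geneva on 13 ballots, Geneva above Edmonton on 17.

Geneva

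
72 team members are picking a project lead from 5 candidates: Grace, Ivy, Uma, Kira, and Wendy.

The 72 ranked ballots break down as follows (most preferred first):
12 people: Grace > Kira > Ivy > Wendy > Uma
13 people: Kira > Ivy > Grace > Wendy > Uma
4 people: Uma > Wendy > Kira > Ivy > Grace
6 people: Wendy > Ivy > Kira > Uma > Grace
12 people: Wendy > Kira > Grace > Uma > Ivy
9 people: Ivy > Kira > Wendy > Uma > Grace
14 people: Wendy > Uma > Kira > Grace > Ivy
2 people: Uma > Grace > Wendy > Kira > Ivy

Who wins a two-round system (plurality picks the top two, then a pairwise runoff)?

Wendy

Round 1 first-place votes: Grace 12, Ivy 9, Uma 6, Kira 13, Wendy 32. Wendy and Kira advance.
Runoff: Wendy is ranked above Kira on 38 ballots, Kira above Wendy on 34.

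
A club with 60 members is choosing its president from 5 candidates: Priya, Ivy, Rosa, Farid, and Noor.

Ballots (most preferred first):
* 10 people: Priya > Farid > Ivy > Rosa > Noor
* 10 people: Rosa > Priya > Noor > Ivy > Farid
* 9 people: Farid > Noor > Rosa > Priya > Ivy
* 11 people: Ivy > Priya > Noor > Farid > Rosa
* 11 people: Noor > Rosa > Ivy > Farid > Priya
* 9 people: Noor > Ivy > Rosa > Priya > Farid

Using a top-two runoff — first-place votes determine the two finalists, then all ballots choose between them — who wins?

Noor

Round 1 first-place votes: Priya 10, Ivy 11, Rosa 10, Farid 9, Noor 20. Noor and Ivy advance.
Runoff: Noor is ranked above Ivy on 39 ballots, Ivy above Noor on 21.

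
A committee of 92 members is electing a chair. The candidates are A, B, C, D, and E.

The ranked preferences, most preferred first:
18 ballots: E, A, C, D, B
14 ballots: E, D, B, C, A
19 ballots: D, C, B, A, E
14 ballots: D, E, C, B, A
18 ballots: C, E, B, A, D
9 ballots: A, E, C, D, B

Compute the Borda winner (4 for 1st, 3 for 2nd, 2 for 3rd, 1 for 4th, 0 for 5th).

A: 18×3 + 14×0 + 19×1 + 14×0 + 18×1 + 9×4 = 127
B: 18×0 + 14×2 + 19×2 + 14×1 + 18×2 + 9×0 = 116
C: 18×2 + 14×1 + 19×3 + 14×2 + 18×4 + 9×2 = 225
D: 18×1 + 14×3 + 19×4 + 14×4 + 18×0 + 9×1 = 201
E: 18×4 + 14×4 + 19×0 + 14×3 + 18×3 + 9×3 = 251

E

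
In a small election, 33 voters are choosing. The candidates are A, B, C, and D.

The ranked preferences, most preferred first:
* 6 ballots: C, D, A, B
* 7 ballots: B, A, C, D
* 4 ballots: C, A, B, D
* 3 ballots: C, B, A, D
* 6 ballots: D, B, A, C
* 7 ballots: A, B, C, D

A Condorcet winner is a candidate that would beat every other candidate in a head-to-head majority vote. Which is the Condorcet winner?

A

A vs B: 17–16
A vs C: 20–13
A vs D: 21–12
A beats every other candidate.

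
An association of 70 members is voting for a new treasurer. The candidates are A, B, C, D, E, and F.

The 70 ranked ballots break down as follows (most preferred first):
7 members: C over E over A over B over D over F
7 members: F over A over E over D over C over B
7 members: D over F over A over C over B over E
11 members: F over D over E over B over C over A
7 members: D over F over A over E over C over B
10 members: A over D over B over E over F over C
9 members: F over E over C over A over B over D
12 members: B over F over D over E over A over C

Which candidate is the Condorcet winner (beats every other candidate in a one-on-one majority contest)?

F vs A: 53–17
F vs B: 41–29
F vs C: 63–7
F vs D: 39–31
F vs E: 53–17
F beats every other candidate.

F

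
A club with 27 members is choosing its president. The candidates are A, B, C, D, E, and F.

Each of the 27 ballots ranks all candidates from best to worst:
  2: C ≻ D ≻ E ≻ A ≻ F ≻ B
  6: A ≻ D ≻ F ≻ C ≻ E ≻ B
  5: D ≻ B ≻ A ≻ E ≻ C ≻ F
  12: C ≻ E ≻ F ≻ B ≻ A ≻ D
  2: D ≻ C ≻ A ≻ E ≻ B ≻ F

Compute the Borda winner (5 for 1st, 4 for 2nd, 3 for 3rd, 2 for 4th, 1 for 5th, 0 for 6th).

A: 2×2 + 6×5 + 5×3 + 12×1 + 2×3 = 67
B: 2×0 + 6×0 + 5×4 + 12×2 + 2×1 = 46
C: 2×5 + 6×2 + 5×1 + 12×5 + 2×4 = 95
D: 2×4 + 6×4 + 5×5 + 12×0 + 2×5 = 67
E: 2×3 + 6×1 + 5×2 + 12×4 + 2×2 = 74
F: 2×1 + 6×3 + 5×0 + 12×3 + 2×0 = 56

C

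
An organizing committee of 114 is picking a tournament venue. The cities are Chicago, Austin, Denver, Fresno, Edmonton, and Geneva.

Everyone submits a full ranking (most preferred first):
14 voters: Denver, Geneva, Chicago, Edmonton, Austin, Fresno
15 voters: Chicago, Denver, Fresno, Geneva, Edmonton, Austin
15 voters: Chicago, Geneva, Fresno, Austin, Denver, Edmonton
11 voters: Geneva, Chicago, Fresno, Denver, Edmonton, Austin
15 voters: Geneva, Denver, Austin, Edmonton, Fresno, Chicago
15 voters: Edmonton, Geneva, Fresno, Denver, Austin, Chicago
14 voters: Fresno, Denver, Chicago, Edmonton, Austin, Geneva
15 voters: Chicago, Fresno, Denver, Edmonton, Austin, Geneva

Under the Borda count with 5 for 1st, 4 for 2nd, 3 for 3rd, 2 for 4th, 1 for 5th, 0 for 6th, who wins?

Chicago: 14×3 + 15×5 + 15×5 + 11×4 + 15×0 + 15×0 + 14×3 + 15×5 = 353
Austin: 14×1 + 15×0 + 15×2 + 11×0 + 15×3 + 15×1 + 14×1 + 15×1 = 133
Denver: 14×5 + 15×4 + 15×1 + 11×2 + 15×4 + 15×2 + 14×4 + 15×3 = 358
Fresno: 14×0 + 15×3 + 15×3 + 11×3 + 15×1 + 15×3 + 14×5 + 15×4 = 313
Edmonton: 14×2 + 15×1 + 15×0 + 11×1 + 15×2 + 15×5 + 14×2 + 15×2 = 217
Geneva: 14×4 + 15×2 + 15×4 + 11×5 + 15×5 + 15×4 + 14×0 + 15×0 = 336

Denver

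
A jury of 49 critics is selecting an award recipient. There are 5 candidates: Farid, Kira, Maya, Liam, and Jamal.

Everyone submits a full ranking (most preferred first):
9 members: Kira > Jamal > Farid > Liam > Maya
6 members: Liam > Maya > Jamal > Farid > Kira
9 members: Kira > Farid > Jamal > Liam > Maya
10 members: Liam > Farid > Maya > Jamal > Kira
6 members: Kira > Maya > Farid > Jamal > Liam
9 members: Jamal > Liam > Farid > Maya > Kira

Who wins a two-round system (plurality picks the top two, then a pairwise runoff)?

Liam

Round 1 first-place votes: Farid 0, Kira 24, Maya 0, Liam 16, Jamal 9. Kira and Liam advance.
Runoff: Kira is ranked above Liam on 24 ballots, Liam above Kira on 25.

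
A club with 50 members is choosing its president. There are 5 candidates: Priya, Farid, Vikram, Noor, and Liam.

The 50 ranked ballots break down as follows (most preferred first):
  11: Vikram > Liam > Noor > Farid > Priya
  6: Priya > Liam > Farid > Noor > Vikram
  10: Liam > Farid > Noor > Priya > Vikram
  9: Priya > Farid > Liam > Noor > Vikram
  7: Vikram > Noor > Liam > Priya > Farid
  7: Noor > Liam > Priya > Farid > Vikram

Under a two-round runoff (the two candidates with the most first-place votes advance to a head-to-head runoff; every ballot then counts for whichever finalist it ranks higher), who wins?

Round 1 first-place votes: Priya 15, Farid 0, Vikram 18, Noor 7, Liam 10. Vikram and Priya advance.
Runoff: Vikram is ranked above Priya on 18 ballots, Priya above Vikram on 32.

Priya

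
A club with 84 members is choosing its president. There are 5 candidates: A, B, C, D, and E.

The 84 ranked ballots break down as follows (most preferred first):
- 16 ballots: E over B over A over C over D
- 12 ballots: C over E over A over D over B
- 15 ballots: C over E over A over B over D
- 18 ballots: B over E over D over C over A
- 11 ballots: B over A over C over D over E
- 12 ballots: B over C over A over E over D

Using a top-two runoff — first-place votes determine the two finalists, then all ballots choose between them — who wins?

B

Round 1 first-place votes: A 0, B 41, C 27, D 0, E 16. B and C advance.
Runoff: B is ranked above C on 57 ballots, C above B on 27.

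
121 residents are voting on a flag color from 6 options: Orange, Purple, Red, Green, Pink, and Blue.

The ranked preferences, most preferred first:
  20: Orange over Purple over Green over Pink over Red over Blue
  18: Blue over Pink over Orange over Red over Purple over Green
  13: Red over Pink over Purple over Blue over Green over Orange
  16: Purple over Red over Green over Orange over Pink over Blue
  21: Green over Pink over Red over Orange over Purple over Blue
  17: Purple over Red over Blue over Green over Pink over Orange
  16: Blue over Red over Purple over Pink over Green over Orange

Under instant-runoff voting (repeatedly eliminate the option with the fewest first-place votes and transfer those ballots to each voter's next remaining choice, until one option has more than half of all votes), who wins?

Round 1: Orange 20, Purple 33, Red 13, Green 21, Pink 0, Blue 34. Pink eliminated.
Round 2: Orange 20, Purple 33, Red 13, Green 21, Blue 34. Red eliminated.
Round 3: Orange 20, Purple 46, Green 21, Blue 34. Orange eliminated.
Round 4: Purple 66, Green 21, Blue 34. Purple has a majority (≥61).

Purple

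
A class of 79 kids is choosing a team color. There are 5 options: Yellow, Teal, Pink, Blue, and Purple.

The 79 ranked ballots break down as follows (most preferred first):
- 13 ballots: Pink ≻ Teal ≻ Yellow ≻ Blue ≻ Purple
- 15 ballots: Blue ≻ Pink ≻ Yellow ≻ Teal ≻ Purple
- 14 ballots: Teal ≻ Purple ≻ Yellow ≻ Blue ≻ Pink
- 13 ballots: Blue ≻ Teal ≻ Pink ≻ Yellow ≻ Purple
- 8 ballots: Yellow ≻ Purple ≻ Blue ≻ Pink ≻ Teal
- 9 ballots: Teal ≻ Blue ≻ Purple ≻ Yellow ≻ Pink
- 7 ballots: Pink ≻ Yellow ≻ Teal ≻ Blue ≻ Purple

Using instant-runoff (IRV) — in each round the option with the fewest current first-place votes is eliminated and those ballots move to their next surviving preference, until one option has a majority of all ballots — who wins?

Teal

Round 1: Yellow 8, Teal 23, Pink 20, Blue 28, Purple 0. Purple eliminated.
Round 2: Yellow 8, Teal 23, Pink 20, Blue 28. Yellow eliminated.
Round 3: Teal 23, Pink 20, Blue 36. Pink eliminated.
Round 4: Teal 43, Blue 36. Teal has a majority (≥40).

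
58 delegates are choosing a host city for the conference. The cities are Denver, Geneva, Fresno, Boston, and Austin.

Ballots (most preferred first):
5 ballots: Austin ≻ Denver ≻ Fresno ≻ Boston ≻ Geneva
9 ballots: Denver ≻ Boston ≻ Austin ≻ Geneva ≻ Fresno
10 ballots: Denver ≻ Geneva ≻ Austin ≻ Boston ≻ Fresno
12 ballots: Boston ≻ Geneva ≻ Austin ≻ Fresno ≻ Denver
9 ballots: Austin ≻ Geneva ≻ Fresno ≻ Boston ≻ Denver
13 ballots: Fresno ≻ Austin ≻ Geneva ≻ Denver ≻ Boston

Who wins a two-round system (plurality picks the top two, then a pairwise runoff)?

Austin

Round 1 first-place votes: Denver 19, Geneva 0, Fresno 13, Boston 12, Austin 14. Denver and Austin advance.
Runoff: Denver is ranked above Austin on 19 ballots, Austin above Denver on 39.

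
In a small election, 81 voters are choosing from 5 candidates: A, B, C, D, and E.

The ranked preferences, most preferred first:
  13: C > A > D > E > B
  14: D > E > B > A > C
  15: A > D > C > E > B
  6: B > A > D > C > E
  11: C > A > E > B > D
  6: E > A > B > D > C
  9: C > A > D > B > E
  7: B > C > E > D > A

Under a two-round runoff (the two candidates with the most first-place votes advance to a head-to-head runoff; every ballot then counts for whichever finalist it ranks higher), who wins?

A

Round 1 first-place votes: A 15, B 13, C 33, D 14, E 6. C and A advance.
Runoff: C is ranked above A on 40 ballots, A above C on 41.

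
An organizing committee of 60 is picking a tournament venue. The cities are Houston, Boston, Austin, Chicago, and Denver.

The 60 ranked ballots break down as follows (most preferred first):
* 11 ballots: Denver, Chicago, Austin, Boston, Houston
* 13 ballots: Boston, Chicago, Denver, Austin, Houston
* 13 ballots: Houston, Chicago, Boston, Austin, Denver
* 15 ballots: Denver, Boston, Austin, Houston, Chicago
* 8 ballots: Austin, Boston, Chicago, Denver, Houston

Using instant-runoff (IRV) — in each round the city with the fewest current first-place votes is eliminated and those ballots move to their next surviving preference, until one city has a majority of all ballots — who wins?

Round 1: Houston 13, Boston 13, Austin 8, Chicago 0, Denver 26. Chicago eliminated.
Round 2: Houston 13, Boston 13, Austin 8, Denver 26. Austin eliminated.
Round 3: Houston 13, Boston 21, Denver 26. Houston eliminated.
Round 4: Boston 34, Denver 26. Boston has a majority (≥31).

Boston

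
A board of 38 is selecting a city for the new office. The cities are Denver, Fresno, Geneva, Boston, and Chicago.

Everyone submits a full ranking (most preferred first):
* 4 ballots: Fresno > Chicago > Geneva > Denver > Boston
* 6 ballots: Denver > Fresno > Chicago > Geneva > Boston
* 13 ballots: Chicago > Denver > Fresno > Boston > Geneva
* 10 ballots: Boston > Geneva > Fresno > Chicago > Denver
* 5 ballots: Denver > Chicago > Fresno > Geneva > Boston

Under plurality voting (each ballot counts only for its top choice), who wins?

First-place votes: Denver 11, Fresno 4, Geneva 0, Boston 10, Chicago 13.

Chicago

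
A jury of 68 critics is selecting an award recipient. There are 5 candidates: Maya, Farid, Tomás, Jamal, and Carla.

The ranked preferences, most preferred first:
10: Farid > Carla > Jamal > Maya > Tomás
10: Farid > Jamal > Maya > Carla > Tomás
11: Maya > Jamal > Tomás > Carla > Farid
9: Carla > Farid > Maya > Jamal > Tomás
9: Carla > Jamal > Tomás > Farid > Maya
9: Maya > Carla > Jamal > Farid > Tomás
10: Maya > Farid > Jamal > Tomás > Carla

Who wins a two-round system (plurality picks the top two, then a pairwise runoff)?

Farid

Round 1 first-place votes: Maya 30, Farid 20, Tomás 0, Jamal 0, Carla 18. Maya and Farid advance.
Runoff: Maya is ranked above Farid on 30 ballots, Farid above Maya on 38.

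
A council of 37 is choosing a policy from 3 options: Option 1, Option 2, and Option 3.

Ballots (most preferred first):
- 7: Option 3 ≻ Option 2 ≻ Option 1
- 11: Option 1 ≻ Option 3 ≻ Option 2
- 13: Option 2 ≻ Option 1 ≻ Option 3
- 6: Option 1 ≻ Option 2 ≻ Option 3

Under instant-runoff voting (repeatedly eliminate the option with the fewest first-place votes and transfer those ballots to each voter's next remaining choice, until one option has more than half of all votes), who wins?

Round 1: Option 1 17, Option 2 13, Option 3 7. Option 3 eliminated.
Round 2: Option 1 17, Option 2 20. Option 2 has a majority (≥19).

Option 2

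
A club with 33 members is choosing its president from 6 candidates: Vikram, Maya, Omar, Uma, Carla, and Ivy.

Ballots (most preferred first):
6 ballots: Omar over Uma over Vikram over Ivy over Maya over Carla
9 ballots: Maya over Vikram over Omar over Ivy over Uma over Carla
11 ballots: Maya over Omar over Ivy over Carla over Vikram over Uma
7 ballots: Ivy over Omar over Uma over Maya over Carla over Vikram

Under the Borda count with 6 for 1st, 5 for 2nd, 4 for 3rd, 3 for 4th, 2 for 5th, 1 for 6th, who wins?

Vikram: 6×4 + 9×5 + 11×2 + 7×1 = 98
Maya: 6×2 + 9×6 + 11×6 + 7×3 = 153
Omar: 6×6 + 9×4 + 11×5 + 7×5 = 162
Uma: 6×5 + 9×2 + 11×1 + 7×4 = 87
Carla: 6×1 + 9×1 + 11×3 + 7×2 = 62
Ivy: 6×3 + 9×3 + 11×4 + 7×6 = 131

Omar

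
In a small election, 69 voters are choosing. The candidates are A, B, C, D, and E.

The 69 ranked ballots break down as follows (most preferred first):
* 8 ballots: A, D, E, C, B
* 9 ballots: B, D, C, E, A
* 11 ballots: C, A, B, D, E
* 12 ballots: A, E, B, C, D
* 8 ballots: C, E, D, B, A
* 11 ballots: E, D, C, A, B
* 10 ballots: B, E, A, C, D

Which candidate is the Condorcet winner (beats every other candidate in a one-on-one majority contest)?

E

E vs A: 38–31
E vs B: 39–30
E vs C: 41–28
E vs D: 41–28
E beats every other candidate.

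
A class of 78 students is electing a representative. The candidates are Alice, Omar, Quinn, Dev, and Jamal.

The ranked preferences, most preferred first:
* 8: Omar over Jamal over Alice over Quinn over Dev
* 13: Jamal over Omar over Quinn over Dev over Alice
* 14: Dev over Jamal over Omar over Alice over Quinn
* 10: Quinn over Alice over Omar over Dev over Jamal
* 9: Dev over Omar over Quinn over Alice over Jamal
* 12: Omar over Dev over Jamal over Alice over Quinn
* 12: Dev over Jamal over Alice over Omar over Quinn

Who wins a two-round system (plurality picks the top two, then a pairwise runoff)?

Omar

Round 1 first-place votes: Alice 0, Omar 20, Quinn 10, Dev 35, Jamal 13. Dev and Omar advance.
Runoff: Dev is ranked above Omar on 35 ballots, Omar above Dev on 43.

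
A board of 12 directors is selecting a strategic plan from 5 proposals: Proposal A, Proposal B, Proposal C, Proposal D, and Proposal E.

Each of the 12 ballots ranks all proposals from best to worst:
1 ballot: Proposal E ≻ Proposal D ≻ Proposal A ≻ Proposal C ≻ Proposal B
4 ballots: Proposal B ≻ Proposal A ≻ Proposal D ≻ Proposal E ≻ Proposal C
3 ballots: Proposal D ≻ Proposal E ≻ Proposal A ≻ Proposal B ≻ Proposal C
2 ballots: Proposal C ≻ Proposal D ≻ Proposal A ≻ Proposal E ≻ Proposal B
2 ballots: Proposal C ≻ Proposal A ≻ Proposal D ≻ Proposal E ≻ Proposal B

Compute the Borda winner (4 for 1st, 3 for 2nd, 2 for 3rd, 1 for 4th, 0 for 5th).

Proposal D

Proposal A: 1×2 + 4×3 + 3×2 + 2×2 + 2×3 = 30
Proposal B: 1×0 + 4×4 + 3×1 + 2×0 + 2×0 = 19
Proposal C: 1×1 + 4×0 + 3×0 + 2×4 + 2×4 = 17
Proposal D: 1×3 + 4×2 + 3×4 + 2×3 + 2×2 = 33
Proposal E: 1×4 + 4×1 + 3×3 + 2×1 + 2×1 = 21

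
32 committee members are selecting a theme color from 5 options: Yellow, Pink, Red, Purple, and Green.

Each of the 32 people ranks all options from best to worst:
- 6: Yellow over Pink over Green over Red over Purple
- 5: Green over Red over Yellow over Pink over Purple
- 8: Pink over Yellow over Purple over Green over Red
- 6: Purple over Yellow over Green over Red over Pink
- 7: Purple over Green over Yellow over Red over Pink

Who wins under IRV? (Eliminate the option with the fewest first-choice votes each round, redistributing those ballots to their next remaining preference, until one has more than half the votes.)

Yellow

Round 1: Yellow 6, Pink 8, Red 0, Purple 13, Green 5. Red eliminated.
Round 2: Yellow 6, Pink 8, Purple 13, Green 5. Green eliminated.
Round 3: Yellow 11, Pink 8, Purple 13. Pink eliminated.
Round 4: Yellow 19, Purple 13. Yellow has a majority (≥17).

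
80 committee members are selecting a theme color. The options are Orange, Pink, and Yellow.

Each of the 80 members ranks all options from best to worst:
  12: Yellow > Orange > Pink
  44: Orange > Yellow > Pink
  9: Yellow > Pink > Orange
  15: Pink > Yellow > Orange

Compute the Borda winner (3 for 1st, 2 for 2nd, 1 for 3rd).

Yellow

Orange: 12×2 + 44×3 + 9×1 + 15×1 = 180
Pink: 12×1 + 44×1 + 9×2 + 15×3 = 119
Yellow: 12×3 + 44×2 + 9×3 + 15×2 = 181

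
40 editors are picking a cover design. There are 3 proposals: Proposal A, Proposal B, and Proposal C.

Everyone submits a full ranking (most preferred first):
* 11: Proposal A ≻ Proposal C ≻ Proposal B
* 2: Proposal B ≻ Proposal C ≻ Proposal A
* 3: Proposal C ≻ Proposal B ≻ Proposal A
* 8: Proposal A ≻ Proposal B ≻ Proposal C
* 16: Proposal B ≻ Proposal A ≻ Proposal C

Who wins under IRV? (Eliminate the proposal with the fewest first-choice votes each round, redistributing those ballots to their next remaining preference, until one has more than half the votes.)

Proposal B

Round 1: Proposal A 19, Proposal B 18, Proposal C 3. Proposal C eliminated.
Round 2: Proposal A 19, Proposal B 21. Proposal B has a majority (≥21).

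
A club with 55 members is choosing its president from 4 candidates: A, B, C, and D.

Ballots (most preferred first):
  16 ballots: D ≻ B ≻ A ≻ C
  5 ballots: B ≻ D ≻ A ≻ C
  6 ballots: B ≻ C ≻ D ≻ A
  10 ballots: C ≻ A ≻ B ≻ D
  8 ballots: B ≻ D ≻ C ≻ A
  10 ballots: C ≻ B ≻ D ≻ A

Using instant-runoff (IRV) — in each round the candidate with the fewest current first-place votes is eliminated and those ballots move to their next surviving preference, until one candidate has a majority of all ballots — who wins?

B

Round 1: A 0, B 19, C 20, D 16. A eliminated.
Round 2: B 19, C 20, D 16. D eliminated.
Round 3: B 35, C 20. B has a majority (≥28).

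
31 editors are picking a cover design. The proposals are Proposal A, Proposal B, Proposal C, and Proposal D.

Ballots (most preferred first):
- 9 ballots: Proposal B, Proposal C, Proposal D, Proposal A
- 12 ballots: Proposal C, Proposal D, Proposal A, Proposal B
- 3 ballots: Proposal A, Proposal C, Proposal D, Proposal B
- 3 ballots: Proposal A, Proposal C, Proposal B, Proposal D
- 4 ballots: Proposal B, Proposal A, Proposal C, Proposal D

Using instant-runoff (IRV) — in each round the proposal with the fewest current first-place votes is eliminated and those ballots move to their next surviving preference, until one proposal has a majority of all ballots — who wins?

Round 1: Proposal A 6, Proposal B 13, Proposal C 12, Proposal D 0. Proposal D eliminated.
Round 2: Proposal A 6, Proposal B 13, Proposal C 12. Proposal A eliminated.
Round 3: Proposal B 13, Proposal C 18. Proposal C has a majority (≥16).

Proposal C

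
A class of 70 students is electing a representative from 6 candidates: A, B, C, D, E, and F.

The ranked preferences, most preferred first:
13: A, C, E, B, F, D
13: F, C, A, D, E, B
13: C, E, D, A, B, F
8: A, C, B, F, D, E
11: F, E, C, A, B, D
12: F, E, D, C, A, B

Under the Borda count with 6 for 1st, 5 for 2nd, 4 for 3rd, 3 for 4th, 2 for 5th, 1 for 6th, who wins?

A: 13×6 + 13×4 + 13×3 + 8×6 + 11×3 + 12×2 = 274
B: 13×3 + 13×1 + 13×2 + 8×4 + 11×2 + 12×1 = 144
C: 13×5 + 13×5 + 13×6 + 8×5 + 11×4 + 12×3 = 328
D: 13×1 + 13×3 + 13×4 + 8×2 + 11×1 + 12×4 = 179
E: 13×4 + 13×2 + 13×5 + 8×1 + 11×5 + 12×5 = 266
F: 13×2 + 13×6 + 13×1 + 8×3 + 11×6 + 12×6 = 279

C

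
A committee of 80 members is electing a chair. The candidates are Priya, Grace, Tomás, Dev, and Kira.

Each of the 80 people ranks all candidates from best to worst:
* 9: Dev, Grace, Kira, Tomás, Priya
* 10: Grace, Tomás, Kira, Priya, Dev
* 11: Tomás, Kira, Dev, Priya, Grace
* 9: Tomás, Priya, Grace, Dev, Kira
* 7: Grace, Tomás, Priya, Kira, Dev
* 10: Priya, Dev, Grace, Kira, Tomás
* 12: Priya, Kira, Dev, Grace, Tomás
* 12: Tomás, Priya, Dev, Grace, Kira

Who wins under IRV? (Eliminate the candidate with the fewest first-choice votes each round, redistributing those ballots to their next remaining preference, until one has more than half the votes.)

Grace

Round 1: Priya 22, Grace 17, Tomás 32, Dev 9, Kira 0. Kira eliminated.
Round 2: Priya 22, Grace 17, Tomás 32, Dev 9. Dev eliminated.
Round 3: Priya 22, Grace 26, Tomás 32. Priya eliminated.
Round 4: Grace 48, Tomás 32. Grace has a majority (≥41).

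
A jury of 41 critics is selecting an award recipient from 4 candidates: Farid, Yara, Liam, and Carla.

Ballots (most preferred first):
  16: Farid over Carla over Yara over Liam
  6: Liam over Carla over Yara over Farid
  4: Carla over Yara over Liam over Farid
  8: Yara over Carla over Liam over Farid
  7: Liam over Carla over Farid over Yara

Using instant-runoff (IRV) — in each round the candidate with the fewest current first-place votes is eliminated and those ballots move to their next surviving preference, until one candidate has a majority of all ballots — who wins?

Round 1: Farid 16, Yara 8, Liam 13, Carla 4. Carla eliminated.
Round 2: Farid 16, Yara 12, Liam 13. Yara eliminated.
Round 3: Farid 16, Liam 25. Liam has a majority (≥21).

Liam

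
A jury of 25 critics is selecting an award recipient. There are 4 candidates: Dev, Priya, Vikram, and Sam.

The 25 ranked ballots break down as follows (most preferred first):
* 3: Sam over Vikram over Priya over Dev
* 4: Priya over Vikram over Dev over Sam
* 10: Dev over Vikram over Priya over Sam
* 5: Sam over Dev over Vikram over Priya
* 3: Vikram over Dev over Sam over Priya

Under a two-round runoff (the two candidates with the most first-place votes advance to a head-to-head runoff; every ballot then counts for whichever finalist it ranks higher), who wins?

Round 1 first-place votes: Dev 10, Priya 4, Vikram 3, Sam 8. Dev and Sam advance.
Runoff: Dev is ranked above Sam on 17 ballots, Sam above Dev on 8.

Dev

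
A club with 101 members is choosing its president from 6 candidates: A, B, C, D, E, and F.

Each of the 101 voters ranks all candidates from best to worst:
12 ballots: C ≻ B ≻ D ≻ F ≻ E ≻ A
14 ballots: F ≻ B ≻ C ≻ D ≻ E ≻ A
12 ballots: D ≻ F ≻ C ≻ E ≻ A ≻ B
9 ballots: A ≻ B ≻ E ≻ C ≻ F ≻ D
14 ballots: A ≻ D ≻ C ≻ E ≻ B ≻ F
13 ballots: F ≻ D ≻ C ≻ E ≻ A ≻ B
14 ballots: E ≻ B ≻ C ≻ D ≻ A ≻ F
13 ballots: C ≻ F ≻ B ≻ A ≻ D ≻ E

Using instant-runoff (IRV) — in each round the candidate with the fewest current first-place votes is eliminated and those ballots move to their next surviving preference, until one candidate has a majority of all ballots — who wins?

C

Round 1: A 23, B 0, C 25, D 12, E 14, F 27. B eliminated.
Round 2: A 23, C 25, D 12, E 14, F 27. D eliminated.
Round 3: A 23, C 25, E 14, F 39. E eliminated.
Round 4: A 23, C 39, F 39. A eliminated.
Round 5: C 62, F 39. C has a majority (≥51).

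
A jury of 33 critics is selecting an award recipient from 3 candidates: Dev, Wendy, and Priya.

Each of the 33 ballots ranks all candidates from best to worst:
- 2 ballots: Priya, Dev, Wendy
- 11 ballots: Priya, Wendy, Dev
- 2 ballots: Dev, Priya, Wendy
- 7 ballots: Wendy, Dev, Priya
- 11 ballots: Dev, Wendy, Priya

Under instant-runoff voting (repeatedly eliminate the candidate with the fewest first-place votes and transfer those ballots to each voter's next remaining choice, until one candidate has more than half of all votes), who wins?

Round 1: Dev 13, Wendy 7, Priya 13. Wendy eliminated.
Round 2: Dev 20, Priya 13. Dev has a majority (≥17).

Dev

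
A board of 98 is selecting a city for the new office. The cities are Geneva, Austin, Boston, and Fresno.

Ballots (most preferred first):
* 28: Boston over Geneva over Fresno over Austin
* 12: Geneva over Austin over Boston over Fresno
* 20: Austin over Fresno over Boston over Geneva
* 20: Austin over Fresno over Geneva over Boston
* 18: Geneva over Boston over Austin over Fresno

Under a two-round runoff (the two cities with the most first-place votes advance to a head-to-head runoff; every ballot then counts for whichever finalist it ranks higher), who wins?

Round 1 first-place votes: Geneva 30, Austin 40, Boston 28, Fresno 0. Austin and Geneva advance.
Runoff: Austin is ranked above Geneva on 40 ballots, Geneva above Austin on 58.

Geneva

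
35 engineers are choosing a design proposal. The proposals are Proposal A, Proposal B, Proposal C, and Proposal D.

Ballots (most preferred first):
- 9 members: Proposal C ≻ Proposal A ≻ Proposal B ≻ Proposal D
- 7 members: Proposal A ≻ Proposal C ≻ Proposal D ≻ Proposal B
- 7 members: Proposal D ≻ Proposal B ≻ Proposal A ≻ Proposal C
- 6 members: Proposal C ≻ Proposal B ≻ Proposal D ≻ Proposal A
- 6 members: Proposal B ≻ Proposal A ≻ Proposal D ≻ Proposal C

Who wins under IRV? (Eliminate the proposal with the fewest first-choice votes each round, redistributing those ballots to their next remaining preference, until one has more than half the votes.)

Proposal A

Round 1: Proposal A 7, Proposal B 6, Proposal C 15, Proposal D 7. Proposal B eliminated.
Round 2: Proposal A 13, Proposal C 15, Proposal D 7. Proposal D eliminated.
Round 3: Proposal A 20, Proposal C 15. Proposal A has a majority (≥18).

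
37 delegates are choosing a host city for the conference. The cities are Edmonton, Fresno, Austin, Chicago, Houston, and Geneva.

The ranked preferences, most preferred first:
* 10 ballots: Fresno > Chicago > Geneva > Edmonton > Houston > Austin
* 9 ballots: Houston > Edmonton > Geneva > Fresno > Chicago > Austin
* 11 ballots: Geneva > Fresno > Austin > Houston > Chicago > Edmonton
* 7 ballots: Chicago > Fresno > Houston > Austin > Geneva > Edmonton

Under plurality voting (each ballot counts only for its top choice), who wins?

First-place votes: Edmonton 0, Fresno 10, Austin 0, Chicago 7, Houston 9, Geneva 11.

Geneva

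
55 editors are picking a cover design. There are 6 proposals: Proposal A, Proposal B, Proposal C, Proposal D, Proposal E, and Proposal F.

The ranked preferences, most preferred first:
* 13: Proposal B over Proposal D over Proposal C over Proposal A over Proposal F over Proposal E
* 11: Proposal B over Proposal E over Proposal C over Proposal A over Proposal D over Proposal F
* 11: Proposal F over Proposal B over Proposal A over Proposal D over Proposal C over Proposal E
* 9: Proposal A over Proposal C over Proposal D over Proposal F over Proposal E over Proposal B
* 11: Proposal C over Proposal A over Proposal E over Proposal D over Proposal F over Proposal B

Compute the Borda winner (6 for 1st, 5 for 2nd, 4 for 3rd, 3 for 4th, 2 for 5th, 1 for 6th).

Proposal C

Proposal A: 13×3 + 11×3 + 11×4 + 9×6 + 11×5 = 225
Proposal B: 13×6 + 11×6 + 11×5 + 9×1 + 11×1 = 219
Proposal C: 13×4 + 11×4 + 11×2 + 9×5 + 11×6 = 229
Proposal D: 13×5 + 11×2 + 11×3 + 9×4 + 11×3 = 189
Proposal E: 13×1 + 11×5 + 11×1 + 9×2 + 11×4 = 141
Proposal F: 13×2 + 11×1 + 11×6 + 9×3 + 11×2 = 152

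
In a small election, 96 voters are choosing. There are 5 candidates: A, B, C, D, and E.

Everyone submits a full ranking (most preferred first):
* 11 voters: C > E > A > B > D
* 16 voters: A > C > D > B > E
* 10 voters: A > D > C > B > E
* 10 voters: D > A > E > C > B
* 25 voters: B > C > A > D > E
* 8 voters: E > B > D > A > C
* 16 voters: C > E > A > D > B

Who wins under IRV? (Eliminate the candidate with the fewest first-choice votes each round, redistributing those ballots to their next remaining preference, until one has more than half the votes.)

A

Round 1: A 26, B 25, C 27, D 10, E 8. E eliminated.
Round 2: A 26, B 33, C 27, D 10. D eliminated.
Round 3: A 36, B 33, C 27. C eliminated.
Round 4: A 63, B 33. A has a majority (≥49).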